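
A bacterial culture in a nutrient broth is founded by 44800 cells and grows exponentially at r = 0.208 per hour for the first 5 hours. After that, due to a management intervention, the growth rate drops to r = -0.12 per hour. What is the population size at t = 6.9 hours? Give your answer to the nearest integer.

Phase 1: N(5) = 44800·e^(0.208×5) = 44800·e^1.04 = 126749.
Phase 2 runs for 6.9 − 5 = 1.9 hours at r = -0.12.
N(6.9) = 126749·e^(-0.12×1.9) = 126749·e^-0.228 = 100908.

100908 cells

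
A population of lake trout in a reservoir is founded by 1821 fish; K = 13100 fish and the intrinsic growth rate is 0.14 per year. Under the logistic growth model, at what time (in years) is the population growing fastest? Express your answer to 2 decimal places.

Logistic growth is fastest at N = K/2 = 6550.
A = (K − N₀)/N₀ = 6.1938. Set K/(1 + A·e^(−rt)) = K/2 → A·e^(−rt) = 1.
e^(−0.14t) = 1/6.1938 = 0.16145, so t = ln(6.1938)/0.14 = 1.8236/0.14 = 13.025.

13.03 years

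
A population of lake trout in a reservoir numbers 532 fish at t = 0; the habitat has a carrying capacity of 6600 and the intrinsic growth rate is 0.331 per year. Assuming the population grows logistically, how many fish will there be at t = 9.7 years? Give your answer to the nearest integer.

A = (K − N₀)/N₀ = (6600 − 532)/532 = 11.406.
N(t) = K/(1 + A·e^(−rt)) = 6600/(1 + 11.406×e^(−0.331×9.7)).
e^(−3.211) = 0.040328; denominator = 1 + 11.406×0.040328 = 1.46.
N = 6600/1.46 = 4520.59.

4521 fish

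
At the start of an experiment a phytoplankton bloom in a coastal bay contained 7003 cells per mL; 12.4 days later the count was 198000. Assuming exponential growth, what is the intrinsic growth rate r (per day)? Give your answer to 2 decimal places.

0.27 per day

From N(t) = N₀·e^(rt): e^(r·12.4) = 198000/7003 = 28.274.
r·12.4 = ln(28.274) = 3.3419, so r = 3.3419/12.4 = 0.26951.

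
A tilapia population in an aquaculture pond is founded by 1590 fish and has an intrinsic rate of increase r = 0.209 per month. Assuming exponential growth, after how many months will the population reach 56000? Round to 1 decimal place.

17.0 months

Set N₀·e^(rt) = 56000: e^(0.209·t) = 56000/1590 = 35.22.
0.209·t = ln(35.22) = 3.5616, so t = 3.5616/0.209 = 17.041.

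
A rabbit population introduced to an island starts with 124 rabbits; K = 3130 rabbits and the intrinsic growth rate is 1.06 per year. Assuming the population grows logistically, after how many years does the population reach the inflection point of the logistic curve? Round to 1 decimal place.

Logistic growth is fastest at N = K/2 = 1565.
A = (K − N₀)/N₀ = 24.242. Set K/(1 + A·e^(−rt)) = K/2 → A·e^(−rt) = 1.
e^(−1.06t) = 1/24.242 = 0.0412508, so t = ln(24.242)/1.06 = 3.1881/1.06 = 3.0076.

3.0 years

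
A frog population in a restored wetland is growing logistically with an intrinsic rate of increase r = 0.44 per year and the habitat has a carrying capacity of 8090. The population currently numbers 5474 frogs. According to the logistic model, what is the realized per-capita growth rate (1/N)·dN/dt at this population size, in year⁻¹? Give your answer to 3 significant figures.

(1/N)·dN/dt = r(1 − N/K) = 0.44 × (1 − 5474/8090).
= 0.44 × 0.32336 = 0.14228.

0.142 per year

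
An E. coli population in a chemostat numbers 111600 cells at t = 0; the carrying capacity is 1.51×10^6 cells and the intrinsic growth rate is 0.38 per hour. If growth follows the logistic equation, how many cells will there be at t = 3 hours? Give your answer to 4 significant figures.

301500 cells

A = (K − N₀)/N₀ = (1.51×10^6 − 111600)/111600 = 12.53.
N(t) = K/(1 + A·e^(−rt)) = 1.51×10^6/(1 + 12.53×e^(−0.38×3)).
e^(−1.14) = 0.31982; denominator = 1 + 12.53×0.31982 = 5.0075.
N = 1.51×10^6/5.0075 = 301549.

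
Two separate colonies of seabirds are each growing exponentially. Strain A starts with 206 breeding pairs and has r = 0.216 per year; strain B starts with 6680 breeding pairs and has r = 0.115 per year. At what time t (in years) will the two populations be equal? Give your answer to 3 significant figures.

Set 206·e^(0.216t) = 6680·e^(0.115t).
e^((0.216 − 0.115)t) = 6680/206 → e^(0.101·t) = 32.427.
0.101·t = ln(32.427) = 3.479, so t = 3.479/0.101 = 34.446.

34.4 years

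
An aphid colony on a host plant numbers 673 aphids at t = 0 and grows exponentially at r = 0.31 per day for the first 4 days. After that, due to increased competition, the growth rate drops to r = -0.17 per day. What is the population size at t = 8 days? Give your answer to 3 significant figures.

Phase 1: N(4) = 673·e^(0.31×4) = 673·e^1.24 = 2325.63.
Phase 2 runs for 8 − 4 = 4 days at r = -0.17.
N(8) = 2325.63·e^(-0.17×4) = 2325.63·e^-0.68 = 1178.2.

1180 aphids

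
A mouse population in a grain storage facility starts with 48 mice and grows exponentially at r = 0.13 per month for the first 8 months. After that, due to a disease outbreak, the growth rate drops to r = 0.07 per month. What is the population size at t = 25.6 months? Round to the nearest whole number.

Phase 1: N(8) = 48·e^(0.13×8) = 48·e^1.04 = 135.802.
Phase 2 runs for 25.6 − 8 = 17.6 months at r = 0.07.
N(25.6) = 135.802·e^(0.07×17.6) = 135.802·e^1.232 = 465.541.

466 mice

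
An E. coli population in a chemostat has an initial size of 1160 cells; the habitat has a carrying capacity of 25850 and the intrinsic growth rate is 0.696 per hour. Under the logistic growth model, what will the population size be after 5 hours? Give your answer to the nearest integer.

A = (K − N₀)/N₀ = (25850 − 1160)/1160 = 21.284.
N(t) = K/(1 + A·e^(−rt)) = 25850/(1 + 21.284×e^(−0.696×5)).
e^(−3.48) = 0.030807; denominator = 1 + 21.284×0.030807 = 1.6557.
N = 25850/1.6557 = 15612.5.

15613 cells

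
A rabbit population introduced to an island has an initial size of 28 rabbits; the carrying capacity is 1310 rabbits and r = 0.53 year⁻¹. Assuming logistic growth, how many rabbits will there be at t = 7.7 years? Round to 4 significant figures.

738.7 rabbits

A = (K − N₀)/N₀ = (1310 − 28)/28 = 45.786.
N(t) = K/(1 + A·e^(−rt)) = 1310/(1 + 45.786×e^(−0.53×7.7)).
e^(−4.081) = 0.016891; denominator = 1 + 45.786×0.016891 = 1.7733.
N = 1310/1.7733 = 738.716.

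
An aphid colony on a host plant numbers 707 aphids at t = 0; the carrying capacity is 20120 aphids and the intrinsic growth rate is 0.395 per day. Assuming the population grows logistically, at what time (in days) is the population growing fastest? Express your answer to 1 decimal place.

Logistic growth is fastest at N = K/2 = 10060.
A = (K − N₀)/N₀ = 27.458. Set K/(1 + A·e^(−rt)) = K/2 → A·e^(−rt) = 1.
e^(−0.395t) = 1/27.458 = 0.0364189, so t = ln(27.458)/0.395 = 3.3127/0.395 = 8.3865.

8.4 days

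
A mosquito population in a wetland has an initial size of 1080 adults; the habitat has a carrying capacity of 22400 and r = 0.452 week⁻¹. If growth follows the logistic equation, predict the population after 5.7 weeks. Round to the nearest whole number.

A = (K − N₀)/N₀ = (22400 − 1080)/1080 = 19.741.
N(t) = K/(1 + A·e^(−rt)) = 22400/(1 + 19.741×e^(−0.452×5.7)).
e^(−2.576) = 0.076047; denominator = 1 + 19.741×0.076047 = 2.5012.
N = 22400/2.5012 = 8955.59.

8956 adults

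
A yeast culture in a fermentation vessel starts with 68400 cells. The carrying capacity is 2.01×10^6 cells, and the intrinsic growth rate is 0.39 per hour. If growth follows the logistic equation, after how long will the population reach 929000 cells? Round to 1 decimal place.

A = (K − N₀)/N₀ = (2.01×10^6 − 68400)/68400 = 28.386.
Solve 2.01×10^6/(1 + 28.386·e^(−0.39t)) = 929000: 1 + 28.386·e^(−0.39t) = 2.1636, so e^(−0.39t) = 0.0409927.
−0.39·t = ln(0.0409927) = -3.1944, so t = 3.1944/0.39 = 8.1907.

8.2 hours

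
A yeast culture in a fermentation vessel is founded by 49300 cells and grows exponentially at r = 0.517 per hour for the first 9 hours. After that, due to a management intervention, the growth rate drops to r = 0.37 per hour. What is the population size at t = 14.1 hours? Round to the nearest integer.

34129728 cells

Phase 1: N(9) = 49300·e^(0.517×9) = 49300·e^4.653 = 5.171531×10^6.
Phase 2 runs for 14.1 − 9 = 5.1 hours at r = 0.37.
N(14.1) = 5.171531×10^6·e^(0.37×5.1) = 5.171531×10^6·e^1.887 = 3.412973×10^7.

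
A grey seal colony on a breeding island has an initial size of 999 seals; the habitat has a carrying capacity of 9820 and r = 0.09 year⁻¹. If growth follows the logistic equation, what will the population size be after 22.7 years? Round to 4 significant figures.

A = (K − N₀)/N₀ = (9820 − 999)/999 = 8.8298.
N(t) = K/(1 + A·e^(−rt)) = 9820/(1 + 8.8298×e^(−0.09×22.7)).
e^(−2.043) = 0.12964; denominator = 1 + 8.8298×0.12964 = 2.1447.
N = 9820/2.1447 = 4578.75.

4579 seals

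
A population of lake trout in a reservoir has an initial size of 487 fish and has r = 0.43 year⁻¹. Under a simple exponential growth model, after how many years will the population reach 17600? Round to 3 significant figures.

Set N₀·e^(rt) = 17600: e^(0.43·t) = 17600/487 = 36.14.
0.43·t = ln(36.14) = 3.5874, so t = 3.5874/0.43 = 8.3428.

8.34 years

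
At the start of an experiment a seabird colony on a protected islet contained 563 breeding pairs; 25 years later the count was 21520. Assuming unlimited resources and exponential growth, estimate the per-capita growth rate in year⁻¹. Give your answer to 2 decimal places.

0.15 per year

From N(t) = N₀·e^(rt): e^(r·25) = 21520/563 = 38.224.
r·25 = ln(38.224) = 3.6435, so r = 3.6435/25 = 0.14574.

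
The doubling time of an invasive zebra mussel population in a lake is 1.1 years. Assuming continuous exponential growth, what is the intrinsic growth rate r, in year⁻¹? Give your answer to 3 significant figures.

0.630 per year

r = ln(2)/t_d = 0.6931/1.1 = 0.63013.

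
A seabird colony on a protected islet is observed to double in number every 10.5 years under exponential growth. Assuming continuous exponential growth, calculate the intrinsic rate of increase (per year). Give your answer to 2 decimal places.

r = ln(2)/t_d = 0.6931/10.5 = 0.066014.

0.07 per year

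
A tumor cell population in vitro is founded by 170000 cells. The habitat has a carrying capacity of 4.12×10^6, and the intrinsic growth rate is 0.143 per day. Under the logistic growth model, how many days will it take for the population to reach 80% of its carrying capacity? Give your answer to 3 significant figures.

A = (K − N₀)/N₀ = (4.12×10^6 − 170000)/170000 = 23.235.
Solve 4.12×10^6/(1 + 23.235·e^(−0.143t)) = 3.296×10^6: 1 + 23.235·e^(−0.143t) = 1.25, so e^(−0.143t) = 0.0107595.
−0.143·t = ln(0.0107595) = -4.532, so t = 4.532/0.143 = 31.692.

31.7 days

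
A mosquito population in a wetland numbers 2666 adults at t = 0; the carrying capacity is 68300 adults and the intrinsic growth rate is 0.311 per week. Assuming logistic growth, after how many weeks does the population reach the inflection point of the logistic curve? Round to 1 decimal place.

Logistic growth is fastest at N = K/2 = 34150.
A = (K − N₀)/N₀ = 24.619. Set K/(1 + A·e^(−rt)) = K/2 → A·e^(−rt) = 1.
e^(−0.311t) = 1/24.619 = 0.0406192, so t = ln(24.619)/0.311 = 3.2035/0.311 = 10.301.

10.3 weeks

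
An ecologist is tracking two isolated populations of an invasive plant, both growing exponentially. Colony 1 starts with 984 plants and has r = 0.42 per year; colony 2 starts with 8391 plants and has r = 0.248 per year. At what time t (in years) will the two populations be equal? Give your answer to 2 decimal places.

Set 984·e^(0.42t) = 8391·e^(0.248t).
e^((0.42 − 0.248)t) = 8391/984 → e^(0.172·t) = 8.5274.
0.172·t = ln(8.5274) = 2.1433, so t = 2.1433/0.172 = 12.461.

12.46 years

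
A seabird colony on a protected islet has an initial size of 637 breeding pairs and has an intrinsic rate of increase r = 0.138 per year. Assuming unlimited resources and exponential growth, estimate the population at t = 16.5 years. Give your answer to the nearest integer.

N(t) = N₀·e^(rt) = 637 × e^(0.138×16.5) = 637 × e^2.277.
e^2.277 ≈ 9.7474, so N ≈ 637 × 9.7474 = 6209.09.

6209 breeding pairs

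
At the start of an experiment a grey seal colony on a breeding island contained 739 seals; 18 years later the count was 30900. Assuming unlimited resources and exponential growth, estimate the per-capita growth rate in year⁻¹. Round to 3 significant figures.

From N(t) = N₀·e^(rt): e^(r·18) = 30900/739 = 41.813.
r·18 = ln(41.813) = 3.7332, so r = 3.7332/18 = 0.2074.

0.207 per year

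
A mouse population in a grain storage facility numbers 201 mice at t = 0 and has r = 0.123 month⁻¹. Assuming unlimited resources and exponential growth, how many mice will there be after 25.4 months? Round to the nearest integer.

N(t) = N₀·e^(rt) = 201 × e^(0.123×25.4) = 201 × e^3.124.
e^3.124 ≈ 22.742, so N ≈ 201 × 22.742 = 4571.08.

4571 mice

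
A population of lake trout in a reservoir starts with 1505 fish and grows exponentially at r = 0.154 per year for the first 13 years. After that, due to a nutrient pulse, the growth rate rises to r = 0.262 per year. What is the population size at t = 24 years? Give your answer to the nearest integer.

198898 fish

Phase 1: N(13) = 1505·e^(0.154×13) = 1505·e^2.002 = 11142.8.
Phase 2 runs for 24 − 13 = 11 years at r = 0.262.
N(24) = 11142.8·e^(0.262×11) = 11142.8·e^2.882 = 198898.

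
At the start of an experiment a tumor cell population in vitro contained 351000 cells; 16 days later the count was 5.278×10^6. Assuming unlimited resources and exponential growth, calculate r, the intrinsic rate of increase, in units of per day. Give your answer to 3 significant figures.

0.169 per day

From N(t) = N₀·e^(rt): e^(r·16) = 5.278×10^6/351000 = 15.037.
r·16 = ln(15.037) = 2.7105, so r = 2.7105/16 = 0.16941.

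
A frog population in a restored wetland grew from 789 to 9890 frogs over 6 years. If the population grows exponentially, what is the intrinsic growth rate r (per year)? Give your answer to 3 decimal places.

From N(t) = N₀·e^(rt): e^(r·6) = 9890/789 = 12.535.
r·6 = ln(12.535) = 2.5285, so r = 2.5285/6 = 0.42142.

0.421 per year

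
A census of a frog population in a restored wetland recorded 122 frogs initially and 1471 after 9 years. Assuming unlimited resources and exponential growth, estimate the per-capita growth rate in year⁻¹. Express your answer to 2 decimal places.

0.28 per year

From N(t) = N₀·e^(rt): e^(r·9) = 1471/122 = 12.057.
r·9 = ln(12.057) = 2.4897, so r = 2.4897/9 = 0.27663.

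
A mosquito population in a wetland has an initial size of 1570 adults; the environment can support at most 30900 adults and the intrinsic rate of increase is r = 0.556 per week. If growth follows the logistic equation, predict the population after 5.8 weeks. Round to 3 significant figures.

17700 adults

A = (K − N₀)/N₀ = (30900 − 1570)/1570 = 18.682.
N(t) = K/(1 + A·e^(−rt)) = 30900/(1 + 18.682×e^(−0.556×5.8)).
e^(−3.225) = 0.039764; denominator = 1 + 18.682×0.039764 = 1.7428.
N = 30900/1.7428 = 17729.6.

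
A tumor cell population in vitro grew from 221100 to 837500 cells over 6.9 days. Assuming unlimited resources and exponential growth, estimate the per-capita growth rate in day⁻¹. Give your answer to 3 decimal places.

From N(t) = N₀·e^(rt): e^(r·6.9) = 837500/221100 = 3.7879.
r·6.9 = ln(3.7879) = 1.3318, so r = 1.3318/6.9 = 0.19302.

0.193 per day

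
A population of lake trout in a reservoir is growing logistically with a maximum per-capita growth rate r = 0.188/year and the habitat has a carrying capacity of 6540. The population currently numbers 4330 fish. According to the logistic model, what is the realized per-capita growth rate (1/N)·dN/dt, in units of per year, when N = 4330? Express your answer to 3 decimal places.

0.064 per year

(1/N)·dN/dt = r(1 − N/K) = 0.188 × (1 − 4330/6540).
= 0.188 × 0.33792 = 0.063529.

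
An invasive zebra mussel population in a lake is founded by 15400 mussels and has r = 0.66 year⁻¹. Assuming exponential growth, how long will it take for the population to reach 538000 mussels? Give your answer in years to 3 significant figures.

Set N₀·e^(rt) = 538000: e^(0.66·t) = 538000/15400 = 34.935.
0.66·t = ln(34.935) = 3.5535, so t = 3.5535/0.66 = 5.3841.

5.38 years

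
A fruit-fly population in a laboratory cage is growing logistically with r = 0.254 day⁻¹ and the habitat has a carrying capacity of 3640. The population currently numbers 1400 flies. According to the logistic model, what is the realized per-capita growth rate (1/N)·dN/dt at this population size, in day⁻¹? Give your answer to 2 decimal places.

0.16 per day

(1/N)·dN/dt = r(1 − N/K) = 0.254 × (1 − 1400/3640).
= 0.254 × 0.61538 = 0.15631.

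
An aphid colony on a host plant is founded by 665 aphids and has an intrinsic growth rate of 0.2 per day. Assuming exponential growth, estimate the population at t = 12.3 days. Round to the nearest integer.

N(t) = N₀·e^(rt) = 665 × e^(0.2×12.3) = 665 × e^2.46.
e^2.46 ≈ 11.705, so N ≈ 665 × 11.705 = 7783.7.

7784 aphids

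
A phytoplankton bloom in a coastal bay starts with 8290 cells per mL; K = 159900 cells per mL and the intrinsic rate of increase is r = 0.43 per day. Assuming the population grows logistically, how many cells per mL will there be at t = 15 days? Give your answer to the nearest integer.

A = (K − N₀)/N₀ = (159900 − 8290)/8290 = 18.288.
N(t) = K/(1 + A·e^(−rt)) = 159900/(1 + 18.288×e^(−0.43×15)).
e^(−6.45) = 0.0015805; denominator = 1 + 18.288×0.0015805 = 1.0289.
N = 159900/1.0289 = 155408.

155408 cells per mL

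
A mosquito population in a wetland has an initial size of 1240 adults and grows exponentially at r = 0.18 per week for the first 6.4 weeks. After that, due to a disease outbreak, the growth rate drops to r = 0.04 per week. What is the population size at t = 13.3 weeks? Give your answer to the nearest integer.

Phase 1: N(6.4) = 1240·e^(0.18×6.4) = 1240·e^1.152 = 3924.
Phase 2 runs for 13.3 − 6.4 = 6.9 weeks at r = 0.04.
N(13.3) = 3924·e^(0.04×6.9) = 3924·e^0.276 = 5171.23.

5171 adults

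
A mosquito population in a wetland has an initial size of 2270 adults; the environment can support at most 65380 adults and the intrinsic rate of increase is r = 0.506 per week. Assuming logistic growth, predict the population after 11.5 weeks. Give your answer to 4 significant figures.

60390 adults

A = (K − N₀)/N₀ = (65380 − 2270)/2270 = 27.802.
N(t) = K/(1 + A·e^(−rt)) = 65380/(1 + 27.802×e^(−0.506×11.5)).
e^(−5.819) = 0.0029706; denominator = 1 + 27.802×0.0029706 = 1.0826.
N = 65380/1.0826 = 60392.4.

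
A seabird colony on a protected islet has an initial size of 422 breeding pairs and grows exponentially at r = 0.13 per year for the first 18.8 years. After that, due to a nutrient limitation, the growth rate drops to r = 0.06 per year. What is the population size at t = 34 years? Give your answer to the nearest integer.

12101 breeding pairs

Phase 1: N(18.8) = 422·e^(0.13×18.8) = 422·e^2.444 = 4861.03.
Phase 2 runs for 34 − 18.8 = 15.2 years at r = 0.06.
N(34) = 4861.03·e^(0.06×15.2) = 4861.03·e^0.912 = 12100.5.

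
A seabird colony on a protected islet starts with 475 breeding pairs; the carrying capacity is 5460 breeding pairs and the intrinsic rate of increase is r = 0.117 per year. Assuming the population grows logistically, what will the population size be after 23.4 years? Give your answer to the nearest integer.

3252 breeding pairs

A = (K − N₀)/N₀ = (5460 − 475)/475 = 10.495.
N(t) = K/(1 + A·e^(−rt)) = 5460/(1 + 10.495×e^(−0.117×23.4)).
e^(−2.738) = 0.064713; denominator = 1 + 10.495×0.064713 = 1.6791.
N = 5460/1.6791 = 3251.66.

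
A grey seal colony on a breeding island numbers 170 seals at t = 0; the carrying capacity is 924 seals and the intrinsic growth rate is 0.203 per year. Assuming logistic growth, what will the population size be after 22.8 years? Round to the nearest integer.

A = (K − N₀)/N₀ = (924 − 170)/170 = 4.4353.
N(t) = K/(1 + A·e^(−rt)) = 924/(1 + 4.4353×e^(−0.203×22.8)).
e^(−4.628) = 0.0097704; denominator = 1 + 4.4353×0.0097704 = 1.0433.
N = 924/1.0433 = 885.622.

886 seals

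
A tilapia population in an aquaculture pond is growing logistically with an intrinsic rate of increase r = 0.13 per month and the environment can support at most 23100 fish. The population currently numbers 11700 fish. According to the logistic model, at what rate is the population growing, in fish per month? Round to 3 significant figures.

dN/dt = rN(1 − N/K) = 0.13 × 11700 × (1 − 11700/23100).
1 − 11700/23100 = 0.49351; dN/dt = 0.13 × 11700 × 0.49351 = 750.62.

751 fish per month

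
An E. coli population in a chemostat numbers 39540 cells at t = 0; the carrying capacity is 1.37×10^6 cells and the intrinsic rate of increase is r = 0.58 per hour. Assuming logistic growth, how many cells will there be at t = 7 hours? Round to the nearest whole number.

866868 cells

A = (K − N₀)/N₀ = (1.37×10^6 − 39540)/39540 = 33.648.
N(t) = K/(1 + A·e^(−rt)) = 1.37×10^6/(1 + 33.648×e^(−0.58×7)).
e^(−4.06) = 0.017249; denominator = 1 + 33.648×0.017249 = 1.5804.
N = 1.37×10^6/1.5804 = 866868.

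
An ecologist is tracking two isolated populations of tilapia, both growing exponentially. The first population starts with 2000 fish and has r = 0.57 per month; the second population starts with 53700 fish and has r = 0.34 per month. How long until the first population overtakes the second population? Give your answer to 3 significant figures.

Set 2000·e^(0.57t) = 53700·e^(0.34t).
e^((0.57 − 0.34)t) = 53700/2000 → e^(0.23·t) = 26.85.
0.23·t = ln(26.85) = 3.2903, so t = 3.2903/0.23 = 14.306.

14.3 months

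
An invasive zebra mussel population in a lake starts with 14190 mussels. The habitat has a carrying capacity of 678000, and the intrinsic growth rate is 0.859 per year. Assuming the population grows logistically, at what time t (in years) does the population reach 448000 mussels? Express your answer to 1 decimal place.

A = (K − N₀)/N₀ = (678000 − 14190)/14190 = 46.78.
Solve 678000/(1 + 46.78·e^(−0.859t)) = 448000: 1 + 46.78·e^(−0.859t) = 1.5134, so e^(−0.859t) = 0.0109746.
−0.859·t = ln(0.0109746) = -4.5122, so t = 4.5122/0.859 = 5.2528.

5.3 years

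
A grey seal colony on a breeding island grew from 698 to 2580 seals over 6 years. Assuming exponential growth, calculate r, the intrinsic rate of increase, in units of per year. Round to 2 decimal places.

0.22 per year

From N(t) = N₀·e^(rt): e^(r·6) = 2580/698 = 3.6963.
r·6 = ln(3.6963) = 1.3073, so r = 1.3073/6 = 0.21789.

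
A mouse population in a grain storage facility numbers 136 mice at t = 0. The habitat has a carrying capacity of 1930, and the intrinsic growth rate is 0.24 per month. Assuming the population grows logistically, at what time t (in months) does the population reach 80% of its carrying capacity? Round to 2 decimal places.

16.52 months

A = (K − N₀)/N₀ = (1930 − 136)/136 = 13.191.
Solve 1930/(1 + 13.191·e^(−0.24t)) = 1544: 1 + 13.191·e^(−0.24t) = 1.25, so e^(−0.24t) = 0.0189521.
−0.24·t = ln(0.0189521) = -3.9658, so t = 3.9658/0.24 = 16.524.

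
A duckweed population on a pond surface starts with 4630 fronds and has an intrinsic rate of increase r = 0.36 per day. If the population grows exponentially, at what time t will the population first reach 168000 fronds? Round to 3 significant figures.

9.98 days

Set N₀·e^(rt) = 168000: e^(0.36·t) = 168000/4630 = 36.285.
0.36·t = ln(36.285) = 3.5914, so t = 3.5914/0.36 = 9.9761.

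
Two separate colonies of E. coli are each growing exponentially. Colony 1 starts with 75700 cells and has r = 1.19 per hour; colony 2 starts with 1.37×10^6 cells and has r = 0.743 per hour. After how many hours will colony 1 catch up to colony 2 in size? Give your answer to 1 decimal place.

Set 75700·e^(1.19t) = 1.37×10^6·e^(0.743t).
e^((1.19 − 0.743)t) = 1.37×10^6/75700 → e^(0.447·t) = 18.098.
0.447·t = ln(18.098) = 2.8958, so t = 2.8958/0.447 = 6.4783.

6.5 hours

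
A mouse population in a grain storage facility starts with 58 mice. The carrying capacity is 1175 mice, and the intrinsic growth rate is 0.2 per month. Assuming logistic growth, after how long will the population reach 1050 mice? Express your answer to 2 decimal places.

25.43 months

A = (K − N₀)/N₀ = (1175 − 58)/58 = 19.259.
Solve 1175/(1 + 19.259·e^(−0.2t)) = 1050: 1 + 19.259·e^(−0.2t) = 1.119, so e^(−0.2t) = 0.00618152.
−0.2·t = ln(0.00618152) = -5.0862, so t = 5.0862/0.2 = 25.431.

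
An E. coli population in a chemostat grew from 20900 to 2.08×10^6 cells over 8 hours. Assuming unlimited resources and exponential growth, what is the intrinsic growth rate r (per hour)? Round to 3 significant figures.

0.575 per hour

From N(t) = N₀·e^(rt): e^(r·8) = 2.08×10^6/20900 = 99.522.
r·8 = ln(99.522) = 4.6004, so r = 4.6004/8 = 0.57505.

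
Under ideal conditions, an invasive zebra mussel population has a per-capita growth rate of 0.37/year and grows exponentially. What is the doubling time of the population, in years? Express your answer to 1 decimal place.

Doubling time t_d = ln(2)/r = 0.6931/0.37 = 1.8734.

1.9 years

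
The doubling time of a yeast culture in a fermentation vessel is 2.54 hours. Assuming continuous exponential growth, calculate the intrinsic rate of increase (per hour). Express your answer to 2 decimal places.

0.27 per hour

r = ln(2)/t_d = 0.6931/2.54 = 0.27289.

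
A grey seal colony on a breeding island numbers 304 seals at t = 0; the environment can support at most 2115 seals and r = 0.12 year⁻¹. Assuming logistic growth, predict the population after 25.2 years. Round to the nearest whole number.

1640 seals

A = (K − N₀)/N₀ = (2115 − 304)/304 = 5.9572.
N(t) = K/(1 + A·e^(−rt)) = 2115/(1 + 5.9572×e^(−0.12×25.2)).
e^(−3.024) = 0.048606; denominator = 1 + 5.9572×0.048606 = 1.2896.
N = 2115/1.2896 = 1640.09.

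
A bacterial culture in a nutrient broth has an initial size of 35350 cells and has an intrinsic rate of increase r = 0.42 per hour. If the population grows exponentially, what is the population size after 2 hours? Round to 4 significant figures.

81880 cells

N(t) = N₀·e^(rt) = 35350 × e^(0.42×2) = 35350 × e^0.84.
e^0.84 ≈ 2.3164, so N ≈ 35350 × 2.3164 = 81883.6.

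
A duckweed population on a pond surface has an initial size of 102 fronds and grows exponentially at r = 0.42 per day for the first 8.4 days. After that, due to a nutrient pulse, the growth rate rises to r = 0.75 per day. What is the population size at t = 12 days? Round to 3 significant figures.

Phase 1: N(8.4) = 102·e^(0.42×8.4) = 102·e^3.528 = 3473.69.
Phase 2 runs for 12 − 8.4 = 3.6 days at r = 0.75.
N(12) = 3473.69·e^(0.75×3.6) = 3473.69·e^2.7 = 51687.6.

51700 fronds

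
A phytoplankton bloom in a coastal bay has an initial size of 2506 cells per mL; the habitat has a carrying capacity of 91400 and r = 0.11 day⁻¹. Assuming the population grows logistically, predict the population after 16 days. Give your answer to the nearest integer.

A = (K − N₀)/N₀ = (91400 − 2506)/2506 = 35.472.
N(t) = K/(1 + A·e^(−rt)) = 91400/(1 + 35.472×e^(−0.11×16)).
e^(−1.76) = 0.17204; denominator = 1 + 35.472×0.17204 = 7.1029.
N = 91400/7.1029 = 12868.1.

12868 cells per mL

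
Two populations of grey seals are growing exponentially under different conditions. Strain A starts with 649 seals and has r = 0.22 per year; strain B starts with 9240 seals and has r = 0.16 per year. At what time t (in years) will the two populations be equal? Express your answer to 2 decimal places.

44.26 years

Set 649·e^(0.22t) = 9240·e^(0.16t).
e^((0.22 − 0.16)t) = 9240/649 → e^(0.06·t) = 14.237.
0.06·t = ln(14.237) = 2.6559, so t = 2.6559/0.06 = 44.264.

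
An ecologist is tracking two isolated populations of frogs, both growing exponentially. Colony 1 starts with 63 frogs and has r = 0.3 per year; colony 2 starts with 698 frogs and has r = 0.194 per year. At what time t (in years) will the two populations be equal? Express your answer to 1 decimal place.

Set 63·e^(0.3t) = 698·e^(0.194t).
e^((0.3 − 0.194)t) = 698/63 → e^(0.106·t) = 11.079.
0.106·t = ln(11.079) = 2.4051, so t = 2.4051/0.106 = 22.689.

22.7 years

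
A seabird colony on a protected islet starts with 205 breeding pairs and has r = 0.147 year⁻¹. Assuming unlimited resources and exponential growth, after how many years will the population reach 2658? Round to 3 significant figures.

Set N₀·e^(rt) = 2658: e^(0.147·t) = 2658/205 = 12.966.
0.147·t = ln(12.966) = 2.5623, so t = 2.5623/0.147 = 17.431.

17.4 years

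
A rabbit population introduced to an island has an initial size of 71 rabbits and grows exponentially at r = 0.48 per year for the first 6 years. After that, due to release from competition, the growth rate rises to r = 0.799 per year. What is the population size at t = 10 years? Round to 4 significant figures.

Phase 1: N(6) = 71·e^(0.48×6) = 71·e^2.88 = 1264.81.
Phase 2 runs for 10 − 6 = 4 years at r = 0.799.
N(10) = 1264.81·e^(0.799×4) = 1264.81·e^3.196 = 30905.2.

30910 rabbits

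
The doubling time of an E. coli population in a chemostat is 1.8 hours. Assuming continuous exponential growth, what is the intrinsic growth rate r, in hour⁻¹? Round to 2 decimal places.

r = ln(2)/t_d = 0.6931/1.8 = 0.38508.

0.39 per hour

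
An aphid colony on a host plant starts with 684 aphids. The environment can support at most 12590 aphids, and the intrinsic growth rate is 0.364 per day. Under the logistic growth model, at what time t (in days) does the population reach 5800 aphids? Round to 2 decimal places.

7.42 days

A = (K − N₀)/N₀ = (12590 − 684)/684 = 17.406.
Solve 12590/(1 + 17.406·e^(−0.364t)) = 5800: 1 + 17.406·e^(−0.364t) = 2.1707, so e^(−0.364t) = 0.0672562.
−0.364·t = ln(0.0672562) = -2.6992, so t = 2.6992/0.364 = 7.4155.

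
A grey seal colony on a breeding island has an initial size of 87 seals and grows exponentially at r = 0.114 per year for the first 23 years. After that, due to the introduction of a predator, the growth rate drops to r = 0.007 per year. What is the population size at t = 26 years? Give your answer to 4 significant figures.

1223 seals

Phase 1: N(23) = 87·e^(0.114×23) = 87·e^2.622 = 1197.4.
Phase 2 runs for 26 − 23 = 3 years at r = 0.007.
N(26) = 1197.4·e^(0.007×3) = 1197.4·e^0.021 = 1222.81.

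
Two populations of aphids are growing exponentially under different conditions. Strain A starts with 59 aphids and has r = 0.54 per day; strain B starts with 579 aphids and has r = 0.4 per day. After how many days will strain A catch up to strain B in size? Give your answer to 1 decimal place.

Set 59·e^(0.54t) = 579·e^(0.4t).
e^((0.54 − 0.4)t) = 579/59 → e^(0.14·t) = 9.8136.
0.14·t = ln(9.8136) = 2.2838, so t = 2.2838/0.14 = 16.313.

16.3 days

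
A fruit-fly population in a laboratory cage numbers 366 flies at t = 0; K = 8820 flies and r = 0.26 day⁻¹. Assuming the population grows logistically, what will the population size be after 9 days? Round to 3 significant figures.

A = (K − N₀)/N₀ = (8820 − 366)/366 = 23.098.
N(t) = K/(1 + A·e^(−rt)) = 8820/(1 + 23.098×e^(−0.26×9)).
e^(−2.34) = 0.096328; denominator = 1 + 23.098×0.096328 = 3.225.
N = 8820/3.225 = 2734.87.

2730 flies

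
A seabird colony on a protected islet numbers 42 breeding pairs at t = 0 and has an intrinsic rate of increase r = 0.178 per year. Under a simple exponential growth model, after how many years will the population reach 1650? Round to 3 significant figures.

Set N₀·e^(rt) = 1650: e^(0.178·t) = 1650/42 = 39.286.
0.178·t = ln(39.286) = 3.6709, so t = 3.6709/0.178 = 20.623.

20.6 years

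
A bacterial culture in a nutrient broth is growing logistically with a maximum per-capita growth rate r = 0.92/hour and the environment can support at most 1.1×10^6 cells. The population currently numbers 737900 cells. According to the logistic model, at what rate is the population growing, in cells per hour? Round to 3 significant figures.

dN/dt = rN(1 − N/K) = 0.92 × 737900 × (1 − 737900/1.1×10^6).
1 − 737900/1.1×10^6 = 0.32918; dN/dt = 0.92 × 737900 × 0.32918 = 2.23471×10^5.

223000 cells per hour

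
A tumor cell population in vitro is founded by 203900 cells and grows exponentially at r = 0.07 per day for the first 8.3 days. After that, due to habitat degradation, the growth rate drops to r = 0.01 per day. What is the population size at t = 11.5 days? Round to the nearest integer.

376391 cells

Phase 1: N(8.3) = 203900·e^(0.07×8.3) = 203900·e^0.581 = 364538.
Phase 2 runs for 11.5 − 8.3 = 3.2 days at r = 0.01.
N(11.5) = 364538·e^(0.01×3.2) = 364538·e^0.032 = 376391.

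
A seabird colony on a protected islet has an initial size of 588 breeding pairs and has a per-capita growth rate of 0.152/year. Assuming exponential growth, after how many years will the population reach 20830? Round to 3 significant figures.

23.5 years

Set N₀·e^(rt) = 20830: e^(0.152·t) = 20830/588 = 35.425.
0.152·t = ln(35.425) = 3.5674, so t = 3.5674/0.152 = 23.47.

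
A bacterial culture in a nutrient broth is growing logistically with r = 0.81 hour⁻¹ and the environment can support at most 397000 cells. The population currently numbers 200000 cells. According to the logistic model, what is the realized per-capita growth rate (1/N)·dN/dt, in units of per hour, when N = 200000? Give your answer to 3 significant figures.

0.402 per hour

(1/N)·dN/dt = r(1 − N/K) = 0.81 × (1 − 200000/397000).
= 0.81 × 0.49622 = 0.40194.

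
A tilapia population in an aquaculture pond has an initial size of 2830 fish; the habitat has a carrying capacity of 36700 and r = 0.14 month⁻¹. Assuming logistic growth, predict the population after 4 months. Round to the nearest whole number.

4683 fish

A = (K − N₀)/N₀ = (36700 − 2830)/2830 = 11.968.
N(t) = K/(1 + A·e^(−rt)) = 36700/(1 + 11.968×e^(−0.14×4)).
e^(−0.56) = 0.57121; denominator = 1 + 11.968×0.57121 = 7.8363.
N = 36700/7.8363 = 4683.31.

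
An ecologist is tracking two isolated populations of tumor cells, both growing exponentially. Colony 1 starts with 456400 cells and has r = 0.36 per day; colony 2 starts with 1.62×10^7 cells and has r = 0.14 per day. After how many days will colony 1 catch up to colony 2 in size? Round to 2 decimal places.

Set 456400·e^(0.36t) = 1.62×10^7·e^(0.14t).
e^((0.36 − 0.14)t) = 1.62×10^7/456400 → e^(0.22·t) = 35.495.
0.22·t = ln(35.495) = 3.5694, so t = 3.5694/0.22 = 16.225.

16.22 days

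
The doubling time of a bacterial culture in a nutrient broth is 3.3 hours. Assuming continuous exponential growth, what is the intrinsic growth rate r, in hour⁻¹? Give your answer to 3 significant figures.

r = ln(2)/t_d = 0.6931/3.3 = 0.21004.

0.210 per hour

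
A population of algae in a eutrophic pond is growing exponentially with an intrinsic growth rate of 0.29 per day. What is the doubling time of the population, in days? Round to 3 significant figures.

Doubling time t_d = ln(2)/r = 0.6931/0.29 = 2.3902.

2.39 days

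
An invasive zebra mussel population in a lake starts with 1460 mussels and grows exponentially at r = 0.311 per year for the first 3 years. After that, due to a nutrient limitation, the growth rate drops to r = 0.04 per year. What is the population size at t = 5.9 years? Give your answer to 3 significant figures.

4170 mussels

Phase 1: N(3) = 1460·e^(0.311×3) = 1460·e^0.933 = 3711.5.
Phase 2 runs for 5.9 − 3 = 2.9 years at r = 0.04.
N(5.9) = 3711.5·e^(0.04×2.9) = 3711.5·e^0.116 = 4168.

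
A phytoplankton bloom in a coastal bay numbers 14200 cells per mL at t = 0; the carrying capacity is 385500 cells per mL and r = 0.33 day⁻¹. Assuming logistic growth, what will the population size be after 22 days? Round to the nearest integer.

378541 cells per mL

A = (K − N₀)/N₀ = (385500 − 14200)/14200 = 26.148.
N(t) = K/(1 + A·e^(−rt)) = 385500/(1 + 26.148×e^(−0.33×22)).
e^(−7.26) = 0.00070311; denominator = 1 + 26.148×0.00070311 = 1.0184.
N = 385500/1.0184 = 378541.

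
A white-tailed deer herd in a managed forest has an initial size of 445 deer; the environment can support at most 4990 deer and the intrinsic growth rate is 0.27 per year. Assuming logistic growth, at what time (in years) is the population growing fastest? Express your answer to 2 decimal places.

Logistic growth is fastest at N = K/2 = 2495.
A = (K − N₀)/N₀ = 10.213. Set K/(1 + A·e^(−rt)) = K/2 → A·e^(−rt) = 1.
e^(−0.27t) = 1/10.213 = 0.0979098, so t = ln(10.213)/0.27 = 2.3237/0.27 = 8.6063.

8.61 years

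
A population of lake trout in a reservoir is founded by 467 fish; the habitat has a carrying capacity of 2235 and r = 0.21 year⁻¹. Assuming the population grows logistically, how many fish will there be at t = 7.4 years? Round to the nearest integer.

1241 fish

A = (K − N₀)/N₀ = (2235 − 467)/467 = 3.7859.
N(t) = K/(1 + A·e^(−rt)) = 2235/(1 + 3.7859×e^(−0.21×7.4)).
e^(−1.554) = 0.2114; denominator = 1 + 3.7859×0.2114 = 1.8003.
N = 2235/1.8003 = 1241.44.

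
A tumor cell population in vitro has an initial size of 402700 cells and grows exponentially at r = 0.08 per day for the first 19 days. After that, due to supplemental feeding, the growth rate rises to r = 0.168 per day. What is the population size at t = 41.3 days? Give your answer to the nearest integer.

Phase 1: N(19) = 402700·e^(0.08×19) = 402700·e^1.52 = 1.841235×10^6.
Phase 2 runs for 41.3 − 19 = 22.3 days at r = 0.168.
N(41.3) = 1.841235×10^6·e^(0.168×22.3) = 1.841235×10^6·e^3.746 = 7.800997×10^7.

78009966 cells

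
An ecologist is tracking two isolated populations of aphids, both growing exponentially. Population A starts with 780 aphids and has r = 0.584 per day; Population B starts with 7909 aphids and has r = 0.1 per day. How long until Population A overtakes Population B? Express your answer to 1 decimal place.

4.8 days

Set 780·e^(0.584t) = 7909·e^(0.1t).
e^((0.584 − 0.1)t) = 7909/780 → e^(0.484·t) = 10.14.
0.484·t = ln(10.14) = 2.3165, so t = 2.3165/0.484 = 4.7861.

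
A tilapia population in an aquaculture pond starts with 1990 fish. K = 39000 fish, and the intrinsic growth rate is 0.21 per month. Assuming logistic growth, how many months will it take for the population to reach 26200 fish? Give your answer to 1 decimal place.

17.3 months

A = (K − N₀)/N₀ = (39000 − 1990)/1990 = 18.598.
Solve 39000/(1 + 18.598·e^(−0.21t)) = 26200: 1 + 18.598·e^(−0.21t) = 1.4885, so e^(−0.21t) = 0.0262689.
−0.21·t = ln(0.0262689) = -3.6394, so t = 3.6394/0.21 = 17.33.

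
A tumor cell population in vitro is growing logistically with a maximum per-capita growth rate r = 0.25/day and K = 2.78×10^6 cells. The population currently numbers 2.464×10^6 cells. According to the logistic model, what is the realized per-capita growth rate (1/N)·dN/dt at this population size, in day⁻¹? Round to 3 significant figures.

0.0284 per day

(1/N)·dN/dt = r(1 − N/K) = 0.25 × (1 − 2.464×10^6/2.78×10^6).
= 0.25 × 0.11367 = 0.028417.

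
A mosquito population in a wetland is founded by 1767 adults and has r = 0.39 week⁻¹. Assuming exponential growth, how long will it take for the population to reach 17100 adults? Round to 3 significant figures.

Set N₀·e^(rt) = 17100: e^(0.39·t) = 17100/1767 = 9.6774.
0.39·t = ln(9.6774) = 2.2698, so t = 2.2698/0.39 = 5.82.

5.82 weeks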